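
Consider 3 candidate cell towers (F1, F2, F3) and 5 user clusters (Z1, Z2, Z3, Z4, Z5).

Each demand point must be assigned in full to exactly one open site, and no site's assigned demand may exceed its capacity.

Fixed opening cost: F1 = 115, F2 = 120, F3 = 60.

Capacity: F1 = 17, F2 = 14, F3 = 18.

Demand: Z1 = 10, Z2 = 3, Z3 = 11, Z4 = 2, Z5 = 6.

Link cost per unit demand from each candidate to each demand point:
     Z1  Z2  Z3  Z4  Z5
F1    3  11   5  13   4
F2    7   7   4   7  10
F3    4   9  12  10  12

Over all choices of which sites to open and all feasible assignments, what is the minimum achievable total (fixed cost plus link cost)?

341

Open {F1, F3}; cheapest assignment that respects the capacities:
  F1 (cap 17, load 17): Z3, Z5 — cost 11×5 + 6×4 = 79
  F3 (cap 18, load 15): Z1, Z2, Z4 — cost 10×4 + 3×9 + 2×10 = 87
  Shipping 166, fixed 175 → total 341.
  Any other capacity-feasible assignment to {F1, F3} ships for at least 166.
Compare {F2, F3}: its best feasible assignment gives total 377.
Compare {F1, F2, F3}: its best feasible assignment gives total 434.
Every other set of open sites that can feasibly serve all demand totals ≥ 377 even under its best assignment. Minimum: 341.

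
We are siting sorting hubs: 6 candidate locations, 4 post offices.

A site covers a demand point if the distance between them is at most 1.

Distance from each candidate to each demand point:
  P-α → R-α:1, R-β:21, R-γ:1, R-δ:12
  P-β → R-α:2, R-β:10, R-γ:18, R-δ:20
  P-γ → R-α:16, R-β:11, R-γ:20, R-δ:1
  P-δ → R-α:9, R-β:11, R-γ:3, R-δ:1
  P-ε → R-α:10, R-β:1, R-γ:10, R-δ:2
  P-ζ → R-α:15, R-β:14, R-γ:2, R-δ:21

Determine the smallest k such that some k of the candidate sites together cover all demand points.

3

Coverage sets (demand points within 1 of each site):
  P-α: {R-α, R-γ}
  P-β: {}
  P-γ: {R-δ}
  P-δ: {R-δ}
  P-ε: {R-β}
  P-ζ: {}
No 2 sites suffice: every size-2 union leaves at least one demand point uncovered.
But {P-α, P-γ, P-ε} covers everything, so the minimum is 3.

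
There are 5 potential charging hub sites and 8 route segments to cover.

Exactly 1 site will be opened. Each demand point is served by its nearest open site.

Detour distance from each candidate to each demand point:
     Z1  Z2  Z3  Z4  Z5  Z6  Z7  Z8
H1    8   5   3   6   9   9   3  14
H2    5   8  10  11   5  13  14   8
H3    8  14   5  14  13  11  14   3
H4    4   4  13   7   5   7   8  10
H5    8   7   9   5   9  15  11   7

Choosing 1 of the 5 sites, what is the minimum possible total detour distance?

Open {H1}.
  Z1→H1 8, Z2→H1 5, Z3→H1 3, Z4→H1 6, Z5→H1 9, Z6→H1 9, Z7→H1 3, Z8→H1 14  ⇒ total 57.
Compare {H4}: total 58.
Compare {H5}: total 71.
No size-1 selection does better; minimum is 57.

57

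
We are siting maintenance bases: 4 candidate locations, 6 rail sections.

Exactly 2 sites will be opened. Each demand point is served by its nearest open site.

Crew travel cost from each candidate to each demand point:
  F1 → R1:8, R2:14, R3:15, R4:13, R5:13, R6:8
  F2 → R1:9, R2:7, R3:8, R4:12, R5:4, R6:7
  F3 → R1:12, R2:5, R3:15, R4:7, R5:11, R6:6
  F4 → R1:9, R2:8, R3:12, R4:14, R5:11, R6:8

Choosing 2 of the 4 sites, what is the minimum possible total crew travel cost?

Open {F2, F3}.
  R1→F2 9, R2→F3 5, R3→F2 8, R4→F3 7, R5→F2 4, R6→F3 6  ⇒ total 39.
Compare {F1, F2}: total 46.
Compare {F2, F4}: total 47.
No size-2 selection does better; minimum is 39.

39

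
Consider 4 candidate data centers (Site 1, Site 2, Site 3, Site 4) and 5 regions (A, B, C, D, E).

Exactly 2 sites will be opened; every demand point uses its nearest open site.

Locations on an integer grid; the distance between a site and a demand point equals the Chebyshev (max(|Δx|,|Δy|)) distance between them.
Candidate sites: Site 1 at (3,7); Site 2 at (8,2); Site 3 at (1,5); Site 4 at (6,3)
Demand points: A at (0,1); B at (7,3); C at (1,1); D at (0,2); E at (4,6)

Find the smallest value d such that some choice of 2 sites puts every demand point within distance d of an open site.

Open {Site 1, Site 3}.
  Farthest demand point is A at distance 4 (to Site 3); all others are ≤ 4.
With {Site 2, Site 3} the worst case is 4.
With {Site 3, Site 4} the worst case is 4.
No size-2 selection achieves below 4.

4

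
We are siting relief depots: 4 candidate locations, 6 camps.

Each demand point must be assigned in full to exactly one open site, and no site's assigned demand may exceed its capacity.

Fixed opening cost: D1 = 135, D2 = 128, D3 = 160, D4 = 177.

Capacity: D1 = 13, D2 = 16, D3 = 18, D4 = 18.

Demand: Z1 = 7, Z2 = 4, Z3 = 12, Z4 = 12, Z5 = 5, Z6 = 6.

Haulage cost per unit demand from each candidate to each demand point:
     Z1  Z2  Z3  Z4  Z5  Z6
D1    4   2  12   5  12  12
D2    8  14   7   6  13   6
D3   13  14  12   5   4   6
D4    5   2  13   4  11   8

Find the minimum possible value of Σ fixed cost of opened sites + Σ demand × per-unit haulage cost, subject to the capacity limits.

720

Open {D2, D3, D4}; cheapest assignment that respects the capacities:
  D2 (cap 16, load 12): Z3 — cost 12×7 = 84
  D3 (cap 18, load 17): Z4, Z5 — cost 12×5 + 5×4 = 80
  D4 (cap 18, load 17): Z1, Z2, Z6 — cost 7×5 + 4×2 + 6×8 = 91
  Shipping 255, fixed 465 → total 720.
  Any other capacity-feasible assignment to {D2, D3, D4} ships for at least 255.
Compare {D1, D2, D3}: its best feasible assignment gives total 743.
Compare {D1, D2, D4}: its best feasible assignment gives total 764.
Every other set of open sites that can feasibly serve all demand totals ≥ 743 even under its best assignment. Minimum: 720.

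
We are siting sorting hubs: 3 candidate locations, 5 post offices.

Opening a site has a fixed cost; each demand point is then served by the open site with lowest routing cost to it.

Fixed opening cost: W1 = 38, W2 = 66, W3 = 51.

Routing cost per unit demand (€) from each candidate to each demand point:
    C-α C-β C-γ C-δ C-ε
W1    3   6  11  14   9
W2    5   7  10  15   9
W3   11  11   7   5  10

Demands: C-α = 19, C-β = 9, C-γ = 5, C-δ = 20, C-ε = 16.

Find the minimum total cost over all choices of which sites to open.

Open {W1, W3}: assign each demand point to its cheapest open site.
  C-α→W1 19×3=57, C-β→W1 9×6=54, C-γ→W3 5×7=35, C-δ→W3 20×5=100, C-ε→W1 16×9=144
  routing cost 390, fixed 89 → total 479.
Compare {W1, W2, W3}: routing cost 390 + fixed 155 = 545.
Compare {W2, W3}: routing cost 437 + fixed 117 = 554.
Compare {W1}: routing cost 590 + fixed 38 = 628.
All other subsets cost ≥ 545. Minimum total cost: 479.

479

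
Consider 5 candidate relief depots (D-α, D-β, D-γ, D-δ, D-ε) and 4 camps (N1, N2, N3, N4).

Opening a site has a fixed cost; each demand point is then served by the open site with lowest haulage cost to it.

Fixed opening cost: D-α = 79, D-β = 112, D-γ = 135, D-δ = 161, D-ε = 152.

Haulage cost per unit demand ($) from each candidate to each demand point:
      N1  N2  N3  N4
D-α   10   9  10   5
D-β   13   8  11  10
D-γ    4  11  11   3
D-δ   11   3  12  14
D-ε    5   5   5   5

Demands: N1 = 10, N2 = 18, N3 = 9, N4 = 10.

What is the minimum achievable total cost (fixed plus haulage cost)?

Open {D-ε}: assign each demand point to its cheapest open site.
  N1→D-ε 10×5=50, N2→D-ε 18×5=90, N3→D-ε 9×5=45, N4→D-ε 10×5=50
  haulage cost 235, fixed 152 → total 387.
Compare {D-α, D-ε}: haulage cost 235 + fixed 231 = 466.
Compare {D-α}: haulage cost 402 + fixed 79 = 481.
Compare {D-γ, D-ε}: haulage cost 205 + fixed 287 = 492.
All other subsets cost ≥ 466. Minimum total cost: 387.

387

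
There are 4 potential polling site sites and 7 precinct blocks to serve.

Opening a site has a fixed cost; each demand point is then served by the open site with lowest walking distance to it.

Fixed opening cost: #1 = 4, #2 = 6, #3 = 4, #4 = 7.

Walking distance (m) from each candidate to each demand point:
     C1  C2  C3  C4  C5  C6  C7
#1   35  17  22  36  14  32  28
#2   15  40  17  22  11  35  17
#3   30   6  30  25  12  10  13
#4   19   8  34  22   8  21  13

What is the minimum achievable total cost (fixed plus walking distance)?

Open {#2, #3}: assign each demand point to its cheapest open site.
  C1→#2 15, C2→#3 6, C3→#2 17, C4→#2 22, C5→#2 11, C6→#3 10, C7→#3 13
  walking distance 94, fixed 10 → total 104.
Compare {#1, #2, #3}: walking distance 94 + fixed 14 = 108.
Compare {#2, #3, #4}: walking distance 91 + fixed 17 = 108.
Compare {#1, #2, #3, #4}: walking distance 91 + fixed 21 = 112.
All other subsets cost ≥ 108. Minimum total cost: 104.

104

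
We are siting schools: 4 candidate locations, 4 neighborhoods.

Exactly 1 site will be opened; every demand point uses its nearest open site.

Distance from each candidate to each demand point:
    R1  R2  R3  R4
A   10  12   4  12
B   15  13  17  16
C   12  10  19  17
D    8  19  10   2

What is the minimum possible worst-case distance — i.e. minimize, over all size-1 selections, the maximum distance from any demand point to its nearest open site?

Open {A}.
  Farthest demand point is R2 at distance 12 (to A); all others are ≤ 12.
With {B} the worst case is 17.
With {C} the worst case is 19.
No size-1 selection achieves below 12.

12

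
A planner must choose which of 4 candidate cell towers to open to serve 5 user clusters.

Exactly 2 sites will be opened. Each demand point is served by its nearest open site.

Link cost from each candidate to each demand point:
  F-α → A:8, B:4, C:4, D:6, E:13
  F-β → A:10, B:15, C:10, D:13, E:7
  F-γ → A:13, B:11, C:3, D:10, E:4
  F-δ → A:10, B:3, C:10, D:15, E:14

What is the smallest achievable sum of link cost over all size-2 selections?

Open {F-α, F-γ}.
  A→F-α 8, B→F-α 4, C→F-γ 3, D→F-α 6, E→F-γ 4  ⇒ total 25.
Compare {F-α, F-β}: total 29.
Compare {F-γ, F-δ}: total 30.
No size-2 selection does better; minimum is 25.

25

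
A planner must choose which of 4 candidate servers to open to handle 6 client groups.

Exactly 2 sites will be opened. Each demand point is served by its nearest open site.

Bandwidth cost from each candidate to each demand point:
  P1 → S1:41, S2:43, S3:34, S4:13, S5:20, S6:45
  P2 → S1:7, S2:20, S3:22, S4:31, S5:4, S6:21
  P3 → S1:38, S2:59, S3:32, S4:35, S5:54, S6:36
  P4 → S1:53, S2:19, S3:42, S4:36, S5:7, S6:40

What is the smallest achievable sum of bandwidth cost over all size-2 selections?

87

Open {P1, P2}.
  S1→P2 7, S2→P2 20, S3→P2 22, S4→P1 13, S5→P2 4, S6→P2 21  ⇒ total 87.
Compare {P2, P4}: total 104.
Compare {P2, P3}: total 105.
No size-2 selection does better; minimum is 87.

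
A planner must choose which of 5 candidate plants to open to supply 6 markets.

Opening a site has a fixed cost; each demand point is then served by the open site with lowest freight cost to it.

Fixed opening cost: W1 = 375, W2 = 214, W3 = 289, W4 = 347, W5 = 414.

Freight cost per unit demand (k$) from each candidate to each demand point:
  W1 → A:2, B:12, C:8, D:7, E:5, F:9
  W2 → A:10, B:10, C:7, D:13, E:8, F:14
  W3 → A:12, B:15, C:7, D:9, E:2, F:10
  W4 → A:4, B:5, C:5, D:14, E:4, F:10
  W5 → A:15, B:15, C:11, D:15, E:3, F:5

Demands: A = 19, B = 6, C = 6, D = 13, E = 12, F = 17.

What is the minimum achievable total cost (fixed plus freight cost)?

Open {W1}: assign each demand point to its cheapest open site.
  A→W1 19×2=38, B→W1 6×12=72, C→W1 6×8=48, D→W1 13×7=91, E→W1 12×5=60, F→W1 17×9=153
  freight cost 462, fixed 375 → total 837.
Compare {W4}: freight cost 536 + fixed 347 = 883.
Compare {W3}: freight cost 671 + fixed 289 = 960.
Compare {W2}: freight cost 795 + fixed 214 = 1009.
All other subsets cost ≥ 883. Minimum total cost: 837.

837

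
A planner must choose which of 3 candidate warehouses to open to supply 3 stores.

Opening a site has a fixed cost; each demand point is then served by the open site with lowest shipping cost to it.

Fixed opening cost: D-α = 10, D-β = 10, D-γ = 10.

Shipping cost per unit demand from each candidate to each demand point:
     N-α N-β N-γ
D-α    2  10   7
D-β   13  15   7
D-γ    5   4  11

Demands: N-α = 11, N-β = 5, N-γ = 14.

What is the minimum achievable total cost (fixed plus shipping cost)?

Open {D-α, D-γ}: assign each demand point to its cheapest open site.
  N-α→D-α 11×2=22, N-β→D-γ 5×4=20, N-γ→D-α 14×7=98
  shipping cost 140, fixed 20 → total 160.
Compare {D-α, D-β, D-γ}: shipping cost 140 + fixed 30 = 170.
Compare {D-α}: shipping cost 170 + fixed 10 = 180.
Compare {D-α, D-β}: shipping cost 170 + fixed 20 = 190.
All other subsets cost ≥ 170. Minimum total cost: 160.

160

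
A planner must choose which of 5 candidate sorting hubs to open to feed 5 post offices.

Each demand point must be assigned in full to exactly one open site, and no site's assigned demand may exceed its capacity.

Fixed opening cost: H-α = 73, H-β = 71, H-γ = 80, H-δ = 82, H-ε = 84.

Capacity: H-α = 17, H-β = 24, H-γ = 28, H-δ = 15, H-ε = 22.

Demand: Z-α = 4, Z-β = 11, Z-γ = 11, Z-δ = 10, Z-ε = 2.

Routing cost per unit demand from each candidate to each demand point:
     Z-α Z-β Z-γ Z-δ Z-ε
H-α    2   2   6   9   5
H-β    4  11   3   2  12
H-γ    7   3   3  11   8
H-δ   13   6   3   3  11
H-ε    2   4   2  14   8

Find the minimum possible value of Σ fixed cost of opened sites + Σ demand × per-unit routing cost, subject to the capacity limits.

237

Open {H-α, H-β}; cheapest assignment that respects the capacities:
  H-α (cap 17, load 17): Z-α, Z-β, Z-ε — cost 4×2 + 11×2 + 2×5 = 40
  H-β (cap 24, load 21): Z-γ, Z-δ — cost 11×3 + 10×2 = 53
  Shipping 93, fixed 144 → total 237.
  Any other capacity-feasible assignment to {H-α, H-β} ships for at least 93.
Compare {H-β, H-γ}: its best feasible assignment gives total 269.
Compare {H-β, H-ε}: its best feasible assignment gives total 276.
Every other set of open sites that can feasibly serve all demand totals ≥ 269 even under its best assignment. Minimum: 237.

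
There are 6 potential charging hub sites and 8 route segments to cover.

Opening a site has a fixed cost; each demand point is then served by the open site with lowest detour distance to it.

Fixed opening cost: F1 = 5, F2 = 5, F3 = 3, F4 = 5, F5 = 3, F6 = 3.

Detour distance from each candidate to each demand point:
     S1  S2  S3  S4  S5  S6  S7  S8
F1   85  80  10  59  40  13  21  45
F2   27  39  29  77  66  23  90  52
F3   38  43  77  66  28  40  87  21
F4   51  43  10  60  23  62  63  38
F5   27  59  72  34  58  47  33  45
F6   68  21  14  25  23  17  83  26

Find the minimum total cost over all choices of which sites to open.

Open {F1, F3, F5, F6}: assign each demand point to its cheapest open site.
  S1→F5 27, S2→F6 21, S3→F1 10, S4→F6 25, S5→F6 23, S6→F1 13, S7→F1 21, S8→F3 21
  detour distance 161, fixed 14 → total 175.
Compare {F1, F5, F6}: detour distance 166 + fixed 11 = 177.
Compare {F1, F2, F3, F6}: detour distance 161 + fixed 16 = 177.
Compare {F1, F2, F6}: detour distance 166 + fixed 13 = 179.
All other subsets cost ≥ 177. Minimum total cost: 175.

175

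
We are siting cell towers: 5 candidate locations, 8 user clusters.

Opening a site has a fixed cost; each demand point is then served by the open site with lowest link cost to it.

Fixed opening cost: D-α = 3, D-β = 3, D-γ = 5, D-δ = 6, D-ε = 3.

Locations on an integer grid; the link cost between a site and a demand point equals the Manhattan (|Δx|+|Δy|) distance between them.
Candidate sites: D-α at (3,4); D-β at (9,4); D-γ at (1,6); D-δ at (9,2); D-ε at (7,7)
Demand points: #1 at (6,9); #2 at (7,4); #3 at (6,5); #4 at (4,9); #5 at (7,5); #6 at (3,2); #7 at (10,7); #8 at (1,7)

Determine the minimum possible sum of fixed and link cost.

32

Open {D-α, D-ε}: assign each demand point to its cheapest open site.
  #1→D-ε 3, #2→D-ε 3, #3→D-ε 3, #4→D-ε 5, #5→D-ε 2, #6→D-α 2, #7→D-ε 3, #8→D-α 5
  link cost 26, fixed 6 → total 32.
Compare {D-α, D-γ, D-ε}: link cost 22 + fixed 11 = 33.
Compare {D-γ, D-ε}: link cost 26 + fixed 8 = 34.
Compare {D-α, D-β, D-ε}: link cost 25 + fixed 9 = 34.
All other subsets cost ≥ 33. Minimum total cost: 32.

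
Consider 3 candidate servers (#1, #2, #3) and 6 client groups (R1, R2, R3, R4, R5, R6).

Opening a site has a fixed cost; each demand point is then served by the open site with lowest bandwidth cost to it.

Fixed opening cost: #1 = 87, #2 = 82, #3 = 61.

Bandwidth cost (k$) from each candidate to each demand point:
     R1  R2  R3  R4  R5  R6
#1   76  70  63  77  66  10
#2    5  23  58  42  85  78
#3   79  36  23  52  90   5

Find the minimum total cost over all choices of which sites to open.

326

Open {#2, #3}: assign each demand point to its cheapest open site.
  R1→#2 5, R2→#2 23, R3→#3 23, R4→#2 42, R5→#2 85, R6→#3 5
  bandwidth cost 183, fixed 143 → total 326.
Compare {#3}: bandwidth cost 285 + fixed 61 = 346.
Compare {#2}: bandwidth cost 291 + fixed 82 = 373.
Compare {#1, #2}: bandwidth cost 204 + fixed 169 = 373.
All other subsets cost ≥ 346. Minimum total cost: 326.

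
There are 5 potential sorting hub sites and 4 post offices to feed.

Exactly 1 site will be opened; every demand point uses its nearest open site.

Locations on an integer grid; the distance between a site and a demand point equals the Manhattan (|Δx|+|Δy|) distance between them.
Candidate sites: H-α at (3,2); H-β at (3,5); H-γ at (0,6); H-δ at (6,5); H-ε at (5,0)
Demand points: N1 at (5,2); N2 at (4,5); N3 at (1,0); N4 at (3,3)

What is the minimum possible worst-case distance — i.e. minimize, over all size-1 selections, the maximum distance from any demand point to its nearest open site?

Open {H-α}.
  Farthest demand point is N2 at distance 4 (to H-α); all others are ≤ 4.
With {H-ε} the worst case is 6.
With {H-β} the worst case is 7.
No size-1 selection achieves below 4.

4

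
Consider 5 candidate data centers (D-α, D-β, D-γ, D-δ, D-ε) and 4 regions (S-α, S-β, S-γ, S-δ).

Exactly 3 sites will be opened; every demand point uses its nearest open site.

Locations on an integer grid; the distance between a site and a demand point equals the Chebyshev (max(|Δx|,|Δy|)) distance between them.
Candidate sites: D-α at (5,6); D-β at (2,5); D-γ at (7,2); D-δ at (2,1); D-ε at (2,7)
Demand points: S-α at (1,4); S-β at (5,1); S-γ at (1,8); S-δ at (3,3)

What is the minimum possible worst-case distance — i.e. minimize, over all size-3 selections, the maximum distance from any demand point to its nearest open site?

Open {D-β, D-γ, D-ε}.
  Farthest demand point is S-β at distance 2 (to D-γ); all others are ≤ 2.
With {D-α, D-β, D-γ} the worst case is 3.
With {D-α, D-β, D-δ} the worst case is 3.
No size-3 selection achieves below 2.

2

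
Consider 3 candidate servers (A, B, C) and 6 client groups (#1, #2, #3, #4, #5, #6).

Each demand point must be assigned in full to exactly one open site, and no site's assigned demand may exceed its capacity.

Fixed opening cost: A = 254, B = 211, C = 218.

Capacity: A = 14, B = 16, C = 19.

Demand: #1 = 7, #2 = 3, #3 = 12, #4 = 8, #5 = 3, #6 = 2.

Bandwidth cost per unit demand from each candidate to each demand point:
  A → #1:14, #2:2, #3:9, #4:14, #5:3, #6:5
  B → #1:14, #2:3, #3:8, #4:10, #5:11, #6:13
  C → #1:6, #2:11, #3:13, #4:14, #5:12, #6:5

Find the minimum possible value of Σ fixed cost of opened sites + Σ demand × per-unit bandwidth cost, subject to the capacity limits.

775

Open {B, C}; cheapest assignment that respects the capacities:
  B (cap 16, load 16): #2, #4, #5, #6 — cost 3×3 + 8×10 + 3×11 + 2×13 = 148
  C (cap 19, load 19): #1, #3 — cost 7×6 + 12×13 = 198
  Shipping 346, fixed 429 → total 775.
  Any other capacity-feasible assignment to {B, C} ships for at least 346.
Compare {A, B, C}: its best feasible assignment gives total 958.
Every other set of open sites that can feasibly serve all demand totals ≥ 958 even under its best assignment. Minimum: 775.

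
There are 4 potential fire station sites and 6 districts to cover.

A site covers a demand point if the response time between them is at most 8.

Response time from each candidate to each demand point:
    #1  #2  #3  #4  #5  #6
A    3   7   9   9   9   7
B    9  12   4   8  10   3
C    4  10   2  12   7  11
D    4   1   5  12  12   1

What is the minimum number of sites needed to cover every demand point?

Coverage sets (demand points within 8 of each site):
  A: {#1, #2, #6}
  B: {#3, #4, #6}
  C: {#1, #3, #5}
  D: {#1, #2, #3, #6}
No 2 sites suffice: every size-2 union leaves at least one demand point uncovered.
But {A, B, C} covers everything, so the minimum is 3.

3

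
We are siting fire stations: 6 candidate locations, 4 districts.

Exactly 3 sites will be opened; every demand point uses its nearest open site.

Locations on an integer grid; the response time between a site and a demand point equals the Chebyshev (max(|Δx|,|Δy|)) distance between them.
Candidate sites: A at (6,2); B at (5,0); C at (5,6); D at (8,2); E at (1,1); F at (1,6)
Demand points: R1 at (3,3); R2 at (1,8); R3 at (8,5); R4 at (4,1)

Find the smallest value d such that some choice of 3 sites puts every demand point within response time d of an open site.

Open {A, B, F}.
  Farthest demand point is R1 at response time 3 (to A); all others are ≤ 3.
With {A, C, F} the worst case is 3.
With {A, D, F} the worst case is 3.
No size-3 selection achieves below 3.

3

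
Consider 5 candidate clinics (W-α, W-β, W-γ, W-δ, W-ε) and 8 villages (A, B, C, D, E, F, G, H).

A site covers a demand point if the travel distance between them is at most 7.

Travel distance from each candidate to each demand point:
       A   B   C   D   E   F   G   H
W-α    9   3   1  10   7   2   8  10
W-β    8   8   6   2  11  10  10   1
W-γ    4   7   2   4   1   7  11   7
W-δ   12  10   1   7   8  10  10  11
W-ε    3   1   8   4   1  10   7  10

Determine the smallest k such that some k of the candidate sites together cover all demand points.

Coverage sets (demand points within 7 of each site):
  W-α: {B, C, E, F}
  W-β: {C, D, H}
  W-γ: {A, B, C, D, E, F, H}
  W-δ: {C, D}
  W-ε: {A, B, D, E, G}
No single site covers all 8 demand points.
But {W-γ, W-ε} covers everything, so the minimum is 2.

2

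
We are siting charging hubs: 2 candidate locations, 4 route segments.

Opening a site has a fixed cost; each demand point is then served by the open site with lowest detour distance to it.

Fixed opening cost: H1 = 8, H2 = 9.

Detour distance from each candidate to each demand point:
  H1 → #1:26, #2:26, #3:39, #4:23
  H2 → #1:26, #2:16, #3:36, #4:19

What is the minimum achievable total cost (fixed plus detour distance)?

Open {H2}: assign each demand point to its cheapest open site.
  #1→H2 26, #2→H2 16, #3→H2 36, #4→H2 19
  detour distance 97, fixed 9 → total 106.
Compare {H1, H2}: detour distance 97 + fixed 17 = 114.
Compare {H1}: detour distance 114 + fixed 8 = 122.

106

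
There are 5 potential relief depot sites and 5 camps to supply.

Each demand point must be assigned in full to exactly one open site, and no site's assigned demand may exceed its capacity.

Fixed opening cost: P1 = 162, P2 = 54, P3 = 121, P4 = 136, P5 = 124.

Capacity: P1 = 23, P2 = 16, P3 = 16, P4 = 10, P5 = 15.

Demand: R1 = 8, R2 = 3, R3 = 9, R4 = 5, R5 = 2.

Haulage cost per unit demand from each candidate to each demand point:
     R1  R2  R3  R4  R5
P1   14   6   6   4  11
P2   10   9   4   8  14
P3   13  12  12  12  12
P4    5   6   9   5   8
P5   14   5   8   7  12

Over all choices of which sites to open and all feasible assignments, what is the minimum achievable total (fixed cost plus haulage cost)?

Open {P2, P5}; cheapest assignment that respects the capacities:
  P2 (cap 16, load 14): R3, R4 — cost 9×4 + 5×8 = 76
  P5 (cap 15, load 13): R1, R2, R5 — cost 8×14 + 3×5 + 2×12 = 151
  Shipping 227, fixed 178 → total 405.
  Any other capacity-feasible assignment to {P2, P5} ships for at least 227.
Compare {P1, P2}: its best feasible assignment gives total 410.
Compare {P2, P3}: its best feasible assignment gives total 415.
Every other set of open sites that can feasibly serve all demand totals ≥ 410 even under its best assignment. Minimum: 405.

405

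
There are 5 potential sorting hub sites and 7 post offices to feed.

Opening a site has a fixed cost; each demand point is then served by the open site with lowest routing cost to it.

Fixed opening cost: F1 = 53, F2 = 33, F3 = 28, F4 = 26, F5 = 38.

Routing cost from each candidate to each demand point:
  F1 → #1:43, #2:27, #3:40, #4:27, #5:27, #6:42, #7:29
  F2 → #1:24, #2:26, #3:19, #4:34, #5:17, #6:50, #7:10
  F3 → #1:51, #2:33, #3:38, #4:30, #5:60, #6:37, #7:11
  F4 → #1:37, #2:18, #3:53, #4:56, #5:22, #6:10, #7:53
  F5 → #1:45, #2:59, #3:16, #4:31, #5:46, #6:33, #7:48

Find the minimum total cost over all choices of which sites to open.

Open {F2, F4}: assign each demand point to its cheapest open site.
  #1→F2 24, #2→F4 18, #3→F2 19, #4→F2 34, #5→F2 17, #6→F4 10, #7→F2 10
  routing cost 132, fixed 59 → total 191.
Compare {F2}: routing cost 180 + fixed 33 = 213.
Compare {F2, F3, F4}: routing cost 128 + fixed 87 = 215.
Compare {F3, F4}: routing cost 166 + fixed 54 = 220.
All other subsets cost ≥ 213. Minimum total cost: 191.

191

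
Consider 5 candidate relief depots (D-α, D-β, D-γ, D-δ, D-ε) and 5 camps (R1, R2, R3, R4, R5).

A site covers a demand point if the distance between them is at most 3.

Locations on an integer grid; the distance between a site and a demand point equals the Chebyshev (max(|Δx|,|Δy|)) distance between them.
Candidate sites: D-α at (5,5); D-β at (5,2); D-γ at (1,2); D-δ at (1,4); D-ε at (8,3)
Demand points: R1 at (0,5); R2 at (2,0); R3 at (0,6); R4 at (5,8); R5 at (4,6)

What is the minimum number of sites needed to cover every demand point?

Coverage sets (demand points within 3 of each site):
  D-α: {R4, R5}
  D-β: {R2}
  D-γ: {R1, R2}
  D-δ: {R1, R3, R5}
  D-ε: {}
No 2 sites suffice: every size-2 union leaves at least one demand point uncovered.
But {D-α, D-β, D-δ} covers everything, so the minimum is 3.

3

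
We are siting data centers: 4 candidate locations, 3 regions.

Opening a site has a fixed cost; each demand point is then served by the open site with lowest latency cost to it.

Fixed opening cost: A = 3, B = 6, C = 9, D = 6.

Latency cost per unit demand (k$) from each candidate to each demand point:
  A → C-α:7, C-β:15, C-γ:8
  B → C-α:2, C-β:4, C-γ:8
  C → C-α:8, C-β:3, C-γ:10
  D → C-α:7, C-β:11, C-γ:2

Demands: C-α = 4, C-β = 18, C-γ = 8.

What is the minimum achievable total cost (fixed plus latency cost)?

99

Open {B, C, D}: assign each demand point to its cheapest open site.
  C-α→B 4×2=8, C-β→C 18×3=54, C-γ→D 8×2=16
  latency cost 78, fixed 21 → total 99.
Compare {A, B, C, D}: latency cost 78 + fixed 24 = 102.
Compare {B, D}: latency cost 96 + fixed 12 = 108.
Compare {A, B, D}: latency cost 96 + fixed 15 = 111.
All other subsets cost ≥ 102. Minimum total cost: 99.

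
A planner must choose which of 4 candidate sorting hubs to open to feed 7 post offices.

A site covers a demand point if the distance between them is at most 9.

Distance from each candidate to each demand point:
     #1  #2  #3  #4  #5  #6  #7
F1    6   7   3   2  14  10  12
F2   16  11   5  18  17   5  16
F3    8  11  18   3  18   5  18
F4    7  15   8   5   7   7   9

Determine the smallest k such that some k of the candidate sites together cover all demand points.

Coverage sets (demand points within 9 of each site):
  F1: {#1, #2, #3, #4}
  F2: {#3, #6}
  F3: {#1, #4, #6}
  F4: {#1, #3, #4, #5, #6, #7}
No single site covers all 7 demand points.
But {F1, F4} covers everything, so the minimum is 2.

2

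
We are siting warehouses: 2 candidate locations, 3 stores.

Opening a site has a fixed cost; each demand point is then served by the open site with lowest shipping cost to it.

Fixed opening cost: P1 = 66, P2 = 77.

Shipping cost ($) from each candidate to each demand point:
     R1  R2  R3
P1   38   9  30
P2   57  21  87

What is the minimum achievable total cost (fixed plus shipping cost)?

143

Open {P1}: assign each demand point to its cheapest open site.
  R1→P1 38, R2→P1 9, R3→P1 30
  shipping cost 77, fixed 66 → total 143.
Compare {P1, P2}: shipping cost 77 + fixed 143 = 220.
Compare {P2}: shipping cost 165 + fixed 77 = 242.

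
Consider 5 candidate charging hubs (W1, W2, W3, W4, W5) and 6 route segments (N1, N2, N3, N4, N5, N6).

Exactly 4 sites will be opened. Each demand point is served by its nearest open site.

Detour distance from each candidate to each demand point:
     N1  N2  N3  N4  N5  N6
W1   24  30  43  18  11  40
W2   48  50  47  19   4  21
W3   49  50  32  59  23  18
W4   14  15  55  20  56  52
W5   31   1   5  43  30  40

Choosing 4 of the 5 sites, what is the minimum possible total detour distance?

61

Open {W2, W3, W4, W5}.
  N1→W4 14, N2→W5 1, N3→W5 5, N4→W2 19, N5→W2 4, N6→W3 18  ⇒ total 61.
Compare {W1, W2, W4, W5}: total 63.
Compare {W1, W3, W4, W5}: total 67.
No size-4 selection does better; minimum is 61.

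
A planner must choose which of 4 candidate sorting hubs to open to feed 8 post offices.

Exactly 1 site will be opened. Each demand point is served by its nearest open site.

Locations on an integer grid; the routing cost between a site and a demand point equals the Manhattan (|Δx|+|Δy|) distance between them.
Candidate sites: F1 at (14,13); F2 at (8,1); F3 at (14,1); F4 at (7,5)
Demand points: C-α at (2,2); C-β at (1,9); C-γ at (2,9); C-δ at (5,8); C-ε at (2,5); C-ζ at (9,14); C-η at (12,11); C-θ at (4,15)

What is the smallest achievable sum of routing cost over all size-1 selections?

72

Open {F4}.
  C-α→F4 8, C-β→F4 10, C-γ→F4 9, C-δ→F4 5, C-ε→F4 5, C-ζ→F4 11, C-η→F4 11, C-θ→F4 13  ⇒ total 72.
Compare {F2}: total 102.
Compare {F1}: total 112.
No size-1 selection does better; minimum is 72.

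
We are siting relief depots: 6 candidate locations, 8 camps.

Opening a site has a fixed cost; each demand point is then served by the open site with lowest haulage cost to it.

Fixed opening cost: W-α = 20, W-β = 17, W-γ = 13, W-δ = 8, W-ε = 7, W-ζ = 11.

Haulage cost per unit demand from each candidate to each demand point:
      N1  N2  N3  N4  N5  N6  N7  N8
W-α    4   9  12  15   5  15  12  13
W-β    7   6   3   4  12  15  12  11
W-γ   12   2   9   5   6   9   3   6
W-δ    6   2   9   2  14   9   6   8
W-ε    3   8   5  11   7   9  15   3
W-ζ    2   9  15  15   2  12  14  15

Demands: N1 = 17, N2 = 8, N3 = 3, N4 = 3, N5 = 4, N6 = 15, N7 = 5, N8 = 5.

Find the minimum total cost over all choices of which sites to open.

283

Open {W-γ, W-δ, W-ε, W-ζ}: assign each demand point to its cheapest open site.
  N1→W-ζ 17×2=34, N2→W-γ 8×2=16, N3→W-ε 3×5=15, N4→W-δ 3×2=6, N5→W-ζ 4×2=8, N6→W-γ 15×9=135, N7→W-γ 5×3=15, N8→W-ε 5×3=15
  haulage cost 244, fixed 39 → total 283.
Compare {W-γ, W-ε, W-ζ}: haulage cost 253 + fixed 31 = 284.
Compare {W-δ, W-ε, W-ζ}: haulage cost 259 + fixed 26 = 285.
Compare {W-β, W-γ, W-ε, W-ζ}: haulage cost 244 + fixed 48 = 292.
All other subsets cost ≥ 284. Minimum total cost: 283.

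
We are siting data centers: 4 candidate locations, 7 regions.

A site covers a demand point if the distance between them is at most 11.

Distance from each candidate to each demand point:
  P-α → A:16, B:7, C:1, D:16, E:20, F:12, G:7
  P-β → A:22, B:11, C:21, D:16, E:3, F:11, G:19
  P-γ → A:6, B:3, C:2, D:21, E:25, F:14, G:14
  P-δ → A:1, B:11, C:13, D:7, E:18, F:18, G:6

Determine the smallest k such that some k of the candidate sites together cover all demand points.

3

Coverage sets (demand points within 11 of each site):
  P-α: {B, C, G}
  P-β: {B, E, F}
  P-γ: {A, B, C}
  P-δ: {A, B, D, G}
No 2 sites suffice: every size-2 union leaves at least one demand point uncovered.
But {P-α, P-β, P-δ} covers everything, so the minimum is 3.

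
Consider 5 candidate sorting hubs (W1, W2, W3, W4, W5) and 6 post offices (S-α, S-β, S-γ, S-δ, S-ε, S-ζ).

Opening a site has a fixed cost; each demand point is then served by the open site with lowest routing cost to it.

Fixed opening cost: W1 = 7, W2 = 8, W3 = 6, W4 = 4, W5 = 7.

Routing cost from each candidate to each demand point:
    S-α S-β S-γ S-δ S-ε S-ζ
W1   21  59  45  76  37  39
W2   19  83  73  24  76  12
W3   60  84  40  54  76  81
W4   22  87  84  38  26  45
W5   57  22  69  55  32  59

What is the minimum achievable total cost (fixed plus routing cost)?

Open {W2, W3, W4, W5}: assign each demand point to its cheapest open site.
  S-α→W2 19, S-β→W5 22, S-γ→W3 40, S-δ→W2 24, S-ε→W4 26, S-ζ→W2 12
  routing cost 143, fixed 25 → total 168.
Compare {W2, W3, W5}: routing cost 149 + fixed 21 = 170.
Compare {W1, W2, W4, W5}: routing cost 148 + fixed 26 = 174.
Compare {W1, W2, W3, W4, W5}: routing cost 143 + fixed 32 = 175.
All other subsets cost ≥ 170. Minimum total cost: 168.

168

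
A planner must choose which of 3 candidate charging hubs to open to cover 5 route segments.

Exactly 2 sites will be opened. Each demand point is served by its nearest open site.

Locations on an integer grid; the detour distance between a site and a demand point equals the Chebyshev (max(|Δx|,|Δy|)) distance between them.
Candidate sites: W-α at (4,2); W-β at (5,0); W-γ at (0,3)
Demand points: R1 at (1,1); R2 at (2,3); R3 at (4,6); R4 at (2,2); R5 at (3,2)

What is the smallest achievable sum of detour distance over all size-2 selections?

Open {W-α, W-γ}.
  R1→W-γ 2, R2→W-α 2, R3→W-α 4, R4→W-α 2, R5→W-α 1  ⇒ total 11.
Compare {W-α, W-β}: total 12.
Compare {W-β, W-γ}: total 12.

11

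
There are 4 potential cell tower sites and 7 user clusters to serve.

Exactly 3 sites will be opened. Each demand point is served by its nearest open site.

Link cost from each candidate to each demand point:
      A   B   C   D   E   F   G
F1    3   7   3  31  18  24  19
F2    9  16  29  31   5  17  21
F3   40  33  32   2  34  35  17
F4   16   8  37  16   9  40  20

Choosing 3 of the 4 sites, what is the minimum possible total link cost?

Open {F1, F2, F3}.
  A→F1 3, B→F1 7, C→F1 3, D→F3 2, E→F2 5, F→F2 17, G→F3 17  ⇒ total 54.
Compare {F1, F3, F4}: total 65.
Compare {F1, F2, F4}: total 70.
No size-3 selection does better; minimum is 54.

54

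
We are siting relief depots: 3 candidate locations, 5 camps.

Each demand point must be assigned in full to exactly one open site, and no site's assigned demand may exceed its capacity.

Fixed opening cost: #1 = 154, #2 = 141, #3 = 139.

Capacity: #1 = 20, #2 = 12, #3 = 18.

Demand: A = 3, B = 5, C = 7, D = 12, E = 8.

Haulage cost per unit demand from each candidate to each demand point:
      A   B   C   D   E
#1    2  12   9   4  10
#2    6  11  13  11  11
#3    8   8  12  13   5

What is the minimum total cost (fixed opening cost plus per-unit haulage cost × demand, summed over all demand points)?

508

Open {#1, #3}; cheapest assignment that respects the capacities:
  #1 (cap 20, load 19): C, D — cost 7×9 + 12×4 = 111
  #3 (cap 18, load 16): A, B, E — cost 3×8 + 5×8 + 8×5 = 104
  Shipping 215, fixed 293 → total 508.
  Any other capacity-feasible assignment to {#1, #3} ships for at least 215.
Compare {#1, #2, #3}: its best feasible assignment gives total 643.
Every other set of open sites that can feasibly serve all demand totals ≥ 643 even under its best assignment. Minimum: 508.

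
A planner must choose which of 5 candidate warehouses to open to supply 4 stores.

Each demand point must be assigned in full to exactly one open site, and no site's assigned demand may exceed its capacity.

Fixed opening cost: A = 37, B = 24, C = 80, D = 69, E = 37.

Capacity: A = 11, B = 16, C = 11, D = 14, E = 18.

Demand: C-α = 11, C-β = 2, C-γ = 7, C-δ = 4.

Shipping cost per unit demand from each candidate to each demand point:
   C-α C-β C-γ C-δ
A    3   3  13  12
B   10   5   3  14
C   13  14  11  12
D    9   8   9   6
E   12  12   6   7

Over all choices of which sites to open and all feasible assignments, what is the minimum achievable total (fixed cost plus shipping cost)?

181

Open {A, B}; cheapest assignment that respects the capacities:
  A (cap 11, load 11): C-α — cost 11×3 = 33
  B (cap 16, load 13): C-β, C-γ, C-δ — cost 2×5 + 7×3 + 4×14 = 87
  Shipping 120, fixed 61 → total 181.
  Any other capacity-feasible assignment to {A, B} ships for at least 120.
Compare {A, B, E}: its best feasible assignment gives total 190.
Compare {A, E}: its best feasible assignment gives total 201.
Every other set of open sites that can feasibly serve all demand totals ≥ 190 even under its best assignment. Minimum: 181.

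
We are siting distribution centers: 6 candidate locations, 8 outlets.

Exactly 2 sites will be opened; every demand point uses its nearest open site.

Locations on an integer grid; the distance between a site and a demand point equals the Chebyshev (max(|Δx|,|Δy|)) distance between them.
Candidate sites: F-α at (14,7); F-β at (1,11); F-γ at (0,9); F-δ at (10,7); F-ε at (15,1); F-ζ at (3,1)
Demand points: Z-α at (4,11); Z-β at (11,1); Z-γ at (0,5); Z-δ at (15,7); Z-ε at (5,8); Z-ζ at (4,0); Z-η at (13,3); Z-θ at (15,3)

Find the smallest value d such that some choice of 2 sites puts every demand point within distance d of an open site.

6

Open {F-δ, F-ζ}.
  Farthest demand point is Z-α at distance 6 (to F-δ); all others are ≤ 6.
With {F-β, F-δ} the worst case is 7.
With {F-γ, F-δ} the worst case is 7.
No size-2 selection achieves below 6.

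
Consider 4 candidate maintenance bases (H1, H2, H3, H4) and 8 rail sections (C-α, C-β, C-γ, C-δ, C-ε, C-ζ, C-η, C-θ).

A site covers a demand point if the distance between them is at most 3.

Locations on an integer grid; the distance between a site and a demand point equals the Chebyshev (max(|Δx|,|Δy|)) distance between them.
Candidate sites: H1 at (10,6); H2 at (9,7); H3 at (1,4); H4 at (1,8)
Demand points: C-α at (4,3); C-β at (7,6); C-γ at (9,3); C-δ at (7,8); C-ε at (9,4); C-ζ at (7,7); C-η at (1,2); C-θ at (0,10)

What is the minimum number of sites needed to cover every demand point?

Coverage sets (demand points within 3 of each site):
  H1: {C-β, C-γ, C-δ, C-ε, C-ζ}
  H2: {C-β, C-δ, C-ε, C-ζ}
  H3: {C-α, C-η}
  H4: {C-θ}
No 2 sites suffice: every size-2 union leaves at least one demand point uncovered.
But {H1, H3, H4} covers everything, so the minimum is 3.

3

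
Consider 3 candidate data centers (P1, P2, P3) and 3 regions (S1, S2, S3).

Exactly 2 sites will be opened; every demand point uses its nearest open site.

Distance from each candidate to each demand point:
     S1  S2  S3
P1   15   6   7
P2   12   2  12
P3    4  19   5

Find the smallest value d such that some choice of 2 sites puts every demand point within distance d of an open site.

5

Open {P2, P3}.
  Farthest demand point is S3 at distance 5 (to P3); all others are ≤ 5.
With {P1, P3} the worst case is 6.
With {P1, P2} the worst case is 12.
No size-2 selection achieves below 5.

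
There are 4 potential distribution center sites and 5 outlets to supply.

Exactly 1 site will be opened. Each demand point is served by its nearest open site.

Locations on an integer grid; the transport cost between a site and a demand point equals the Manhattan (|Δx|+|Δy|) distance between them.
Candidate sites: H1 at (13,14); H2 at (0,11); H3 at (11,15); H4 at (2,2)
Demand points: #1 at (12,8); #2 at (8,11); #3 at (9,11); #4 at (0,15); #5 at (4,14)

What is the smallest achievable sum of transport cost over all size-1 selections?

Open {H3}.
  #1→H3 8, #2→H3 7, #3→H3 6, #4→H3 11, #5→H3 8  ⇒ total 40.
Compare {H2}: total 43.
Compare {H1}: total 45.
No size-1 selection does better; minimum is 40.

40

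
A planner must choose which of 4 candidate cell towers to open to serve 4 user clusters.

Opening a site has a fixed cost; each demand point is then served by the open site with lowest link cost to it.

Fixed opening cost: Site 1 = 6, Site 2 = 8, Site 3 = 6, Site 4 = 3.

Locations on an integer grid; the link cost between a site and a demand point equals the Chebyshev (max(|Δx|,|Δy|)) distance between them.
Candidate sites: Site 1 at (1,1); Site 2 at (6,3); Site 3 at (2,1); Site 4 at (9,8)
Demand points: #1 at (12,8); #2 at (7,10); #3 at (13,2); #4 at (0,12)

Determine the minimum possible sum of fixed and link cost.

Open {Site 4}: assign each demand point to its cheapest open site.
  #1→Site 4 3, #2→Site 4 2, #3→Site 4 6, #4→Site 4 9
  link cost 20, fixed 3 → total 23.
Compare {Site 1, Site 4}: link cost 20 + fixed 9 = 29.
Compare {Site 3, Site 4}: link cost 20 + fixed 9 = 29.
Compare {Site 2, Site 4}: link cost 20 + fixed 11 = 31.
All other subsets cost ≥ 29. Minimum total cost: 23.

23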